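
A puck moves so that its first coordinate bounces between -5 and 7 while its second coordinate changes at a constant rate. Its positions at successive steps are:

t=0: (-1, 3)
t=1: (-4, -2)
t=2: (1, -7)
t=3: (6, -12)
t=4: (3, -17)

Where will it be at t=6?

The first coordinate reflects between -5 and 7, moving 5 per step.
  step 5: 3 → -2
  step 6: -2 → -3
The second coordinate changes by -5 each step: at step 6 it is -27.

(-3, -27)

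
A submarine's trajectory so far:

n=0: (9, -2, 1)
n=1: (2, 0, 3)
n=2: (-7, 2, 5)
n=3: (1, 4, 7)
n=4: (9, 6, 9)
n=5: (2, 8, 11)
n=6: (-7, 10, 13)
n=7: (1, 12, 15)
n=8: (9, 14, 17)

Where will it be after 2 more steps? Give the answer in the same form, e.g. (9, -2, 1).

First: cycles through 9, 2, -7, 1 every 4 steps. Step 10 lands at position 2 of the cycle → -7.
Second: linear, +2 per step → 18 at step 10.
Third: linear, +2 per step → 21 at step 10.

(-7, 18, 21)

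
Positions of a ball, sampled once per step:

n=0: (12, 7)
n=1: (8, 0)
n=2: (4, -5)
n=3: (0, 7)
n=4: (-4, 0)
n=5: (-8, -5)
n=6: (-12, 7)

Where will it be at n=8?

First: linear, -4 per step → -20 at step 8.
Second: cycles through 7, 0, -5 every 3 steps. Step 8 lands at position 2 of the cycle → -5.

(-20, -5)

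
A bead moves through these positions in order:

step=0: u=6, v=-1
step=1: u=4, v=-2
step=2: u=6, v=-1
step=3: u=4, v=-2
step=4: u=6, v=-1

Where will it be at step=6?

Consecutive displacements (-2, -1), (+2, +1), (-2, -1), (+2, +1) scale by a factor of -1 each step.
step 5: u=6, v=-1 + (-2, -1) → u=4, v=-2
step 6: u=4, v=-2 + (+2, +1) → u=6, v=-1

u=6, v=-1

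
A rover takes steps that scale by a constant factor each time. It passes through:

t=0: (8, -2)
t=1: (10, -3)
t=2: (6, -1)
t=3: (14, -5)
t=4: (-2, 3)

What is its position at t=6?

(-34, 19)

Step-to-step displacements: (+2, -1), (-4, +2), (+8, -4), (-16, +8); each is -2× the previous.
step 5: (-2, 3) + (+32, -16) → (30, -13)
step 6: (30, -13) + (-64, +32) → (-34, 19)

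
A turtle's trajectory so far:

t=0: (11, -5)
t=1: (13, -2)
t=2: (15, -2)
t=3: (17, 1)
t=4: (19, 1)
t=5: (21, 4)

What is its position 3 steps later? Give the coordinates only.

Differencing gives (+2, +3), (+2, +0), (+2, +3), (+2, +0), (+2, +3). This is the pattern (+2, +3), (+2, +0) repeated.
step 6: apply (+2, +0) → (23, 4)
step 7: apply (+2, +3) → (25, 7)
step 8: apply (+2, +0) → (27, 7)

(27, 7)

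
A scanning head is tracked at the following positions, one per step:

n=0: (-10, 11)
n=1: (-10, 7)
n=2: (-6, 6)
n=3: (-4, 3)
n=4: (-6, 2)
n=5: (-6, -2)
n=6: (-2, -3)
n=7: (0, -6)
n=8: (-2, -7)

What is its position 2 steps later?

The moves between consecutive positions are (+0, -4), (+4, -1), (+2, -3), (-2, -1), (+0, -4), (+4, -1), (+2, -3), (-2, -1); they repeat the 4-cycle [(+0, -4), (+4, -1), (+2, -3), (-2, -1)].
step 9: apply (+0, -4) → (-2, -11)
step 10: apply (+4, -1) → (2, -12)

(2, -12)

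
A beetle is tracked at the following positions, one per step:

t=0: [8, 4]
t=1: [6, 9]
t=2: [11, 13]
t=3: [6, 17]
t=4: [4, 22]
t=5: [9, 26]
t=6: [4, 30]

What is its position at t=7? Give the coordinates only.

Step-to-step displacements: [-2, +5], [+5, +4], [-5, +4], [-2, +5], [+5, +4], [-5, +4] — a repeating cycle of length 3.
step 7: apply [-2, +5] → [2, 35]

[2, 35]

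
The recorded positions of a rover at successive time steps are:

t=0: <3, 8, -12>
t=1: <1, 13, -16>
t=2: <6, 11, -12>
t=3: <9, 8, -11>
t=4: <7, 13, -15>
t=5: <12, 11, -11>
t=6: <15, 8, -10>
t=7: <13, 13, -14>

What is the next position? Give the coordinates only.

<18, 11, -10>

The moves between consecutive positions are <-2, +5, -4>, <+5, -2, +4>, <+3, -3, +1>, <-2, +5, -4>, <+5, -2, +4>, <+3, -3, +1>, <-2, +5, -4>; they repeat the 3-cycle [<-2, +5, -4>, <+5, -2, +4>, <+3, -3, +1>].
step 8: apply <+5, -2, +4> → <18, 11, -10>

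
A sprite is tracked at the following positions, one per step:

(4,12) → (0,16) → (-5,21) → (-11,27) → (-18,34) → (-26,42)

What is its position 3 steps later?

(-56,72)

Successive displacements: (-4,+4), (-5,+5), (-6,+6), (-7,+7), (-8,+8) — each changes by (-1,+1).
step 6: (-26,42) + (-9,+9) → (-35,51)
step 7: (-35,51) + (-10,+10) → (-45,61)
step 8: (-45,61) + (-11,+11) → (-56,72)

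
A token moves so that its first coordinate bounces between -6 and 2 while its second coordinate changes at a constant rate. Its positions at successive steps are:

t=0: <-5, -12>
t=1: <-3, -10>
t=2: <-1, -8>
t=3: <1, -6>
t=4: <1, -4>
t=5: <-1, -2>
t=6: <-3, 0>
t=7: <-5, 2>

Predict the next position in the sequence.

The first coordinate reflects between -6 and 2, moving 2 per step.
  step 8: -5 → -5
The second coordinate changes by +2 each step: at step 8 it is 4.

<-5, 4>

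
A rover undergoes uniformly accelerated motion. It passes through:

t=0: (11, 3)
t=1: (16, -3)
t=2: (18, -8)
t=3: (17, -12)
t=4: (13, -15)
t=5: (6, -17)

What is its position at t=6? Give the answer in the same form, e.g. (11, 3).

(-4, -18)

Successive displacements: (+5, -6), (+2, -5), (-1, -4), (-4, -3), (-7, -2) — each changes by (-3, +1).
step 6: (6, -17) + (-10, -1) → (-4, -18)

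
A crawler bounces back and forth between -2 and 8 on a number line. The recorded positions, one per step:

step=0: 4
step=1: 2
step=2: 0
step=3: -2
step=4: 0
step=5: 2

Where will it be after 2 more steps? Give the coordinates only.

The value travels 2 per step and bounces off the walls at -2 and 8.
  step 6: 2 → 4
  step 7: 4 → 6

6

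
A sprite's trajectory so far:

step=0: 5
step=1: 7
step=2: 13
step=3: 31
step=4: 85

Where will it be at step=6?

733

The jumps are +2, +6, +18, +54 — a geometric progression with ratio 3.
step 5: 85 + 162 → 247
step 6: 247 + 486 → 733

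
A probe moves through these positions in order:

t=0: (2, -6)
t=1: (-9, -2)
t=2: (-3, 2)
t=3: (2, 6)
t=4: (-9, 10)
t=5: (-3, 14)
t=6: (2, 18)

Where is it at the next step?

First: cycles through 2, -9, -3 every 3 steps. Step 7 lands at position 1 of the cycle → -9.
Second: linear, +4 per step → 22 at step 7.

(-9, 22)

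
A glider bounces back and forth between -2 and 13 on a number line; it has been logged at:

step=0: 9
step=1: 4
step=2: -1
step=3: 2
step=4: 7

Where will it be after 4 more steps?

-1

The value reflects between -2 and 13, moving 5 per step.
  step 5: 7 → 12
  step 6: 12 → 9
  step 7: 9 → 4
  step 8: 4 → -1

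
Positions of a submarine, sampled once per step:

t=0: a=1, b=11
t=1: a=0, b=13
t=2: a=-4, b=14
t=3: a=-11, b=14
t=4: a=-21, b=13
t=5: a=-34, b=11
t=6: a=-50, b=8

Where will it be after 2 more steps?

Successive displacements: (-1,+2), (-4,+1), (-7,+0), (-10,-1), (-13,-2), (-16,-3) — each changes by (-3,-1).
step 7: a=-50, b=8 + (-19,-4) → a=-69, b=4
step 8: a=-69, b=4 + (-22,-5) → a=-91, b=-1

a=-91, b=-1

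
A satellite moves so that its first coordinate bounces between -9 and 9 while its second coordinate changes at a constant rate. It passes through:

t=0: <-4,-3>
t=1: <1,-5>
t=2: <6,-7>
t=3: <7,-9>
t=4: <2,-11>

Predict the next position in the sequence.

The first coordinate travels 5 per step and bounces off the walls at -9 and 9.
  step 5: 2 → -3
The second coordinate changes by -2 each step: at step 5 it is -13.

<-3,-13>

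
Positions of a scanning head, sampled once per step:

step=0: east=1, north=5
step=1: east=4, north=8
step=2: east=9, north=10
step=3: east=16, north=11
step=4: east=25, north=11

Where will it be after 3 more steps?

east=64, north=5

Taking differences between consecutive positions: (+3,+3), (+5,+2), (+7,+1), (+9,+0). These grow by (+2,-1) each step.
step 5: east=25, north=11 + (+11,-1) → east=36, north=10
step 6: east=36, north=10 + (+13,-2) → east=49, north=8
step 7: east=49, north=8 + (+15,-3) → east=64, north=5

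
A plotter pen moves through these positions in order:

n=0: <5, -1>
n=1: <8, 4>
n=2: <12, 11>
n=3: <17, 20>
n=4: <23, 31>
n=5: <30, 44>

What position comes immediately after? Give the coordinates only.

<38, 59>

Successive displacements: <+3, +5>, <+4, +7>, <+5, +9>, <+6, +11>, <+7, +13> — each changes by <+1, +2>.
step 6: <30, 44> + <+8, +15> → <38, 59>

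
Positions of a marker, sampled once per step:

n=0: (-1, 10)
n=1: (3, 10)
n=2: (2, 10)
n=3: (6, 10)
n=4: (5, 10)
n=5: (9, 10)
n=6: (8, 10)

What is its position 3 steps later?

Differencing gives (+4, +0), (-1, +0), (+4, +0), (-1, +0), (+4, +0), (-1, +0). This is the pattern (+4, +0), (-1, +0) repeated.
step 7: apply (+4, +0) → (12, 10)
step 8: apply (-1, +0) → (11, 10)
step 9: apply (+4, +0) → (15, 10)

(15, 10)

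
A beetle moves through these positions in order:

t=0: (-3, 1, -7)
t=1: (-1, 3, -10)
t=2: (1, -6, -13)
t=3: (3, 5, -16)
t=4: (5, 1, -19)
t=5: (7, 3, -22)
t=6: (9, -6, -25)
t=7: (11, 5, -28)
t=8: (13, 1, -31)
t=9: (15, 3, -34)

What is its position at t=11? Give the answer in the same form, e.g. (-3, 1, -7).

The first coordinate changes by +2 each step, so at step 11 it is -3 + 11·(2) = 19.
The second coordinate repeats the cycle [1, 3, -6, 5] with period 4; step 11 mod 4 = 3, giving 5.
The third coordinate changes by -3 each step, so at step 11 it is -7 + 11·(-3) = -40.

(19, 5, -40)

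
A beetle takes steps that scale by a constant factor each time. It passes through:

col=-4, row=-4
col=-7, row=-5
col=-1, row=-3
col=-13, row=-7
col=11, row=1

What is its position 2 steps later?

Consecutive displacements (-3, -1), (+6, +2), (-12, -4), (+24, +8) scale by a factor of -2 each step.
step 5: col=11, row=1 + (-48, -16) → col=-37, row=-15
step 6: col=-37, row=-15 + (+96, +32) → col=59, row=17

col=59, row=17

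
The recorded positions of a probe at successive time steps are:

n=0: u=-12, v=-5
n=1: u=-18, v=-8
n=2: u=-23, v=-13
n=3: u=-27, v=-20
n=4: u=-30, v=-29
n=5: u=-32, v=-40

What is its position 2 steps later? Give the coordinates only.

u=-33, v=-68

Taking differences between consecutive positions: (-6, -3), (-5, -5), (-4, -7), (-3, -9), (-2, -11). These grow by (+1, -2) each step.
step 6: u=-32, v=-40 + (-1, -13) → u=-33, v=-53
step 7: u=-33, v=-53 + (+0, -15) → u=-33, v=-68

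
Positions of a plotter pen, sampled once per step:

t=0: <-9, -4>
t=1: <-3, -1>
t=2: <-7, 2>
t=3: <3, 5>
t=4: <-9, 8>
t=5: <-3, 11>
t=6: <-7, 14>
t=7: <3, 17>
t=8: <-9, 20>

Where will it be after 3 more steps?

<3, 29>

The first coordinate repeats the cycle [-9, -3, -7, 3] with period 4; step 11 mod 4 = 3, giving 3.
The second coordinate changes by +3 each step, so at step 11 it is -4 + 11·(3) = 29.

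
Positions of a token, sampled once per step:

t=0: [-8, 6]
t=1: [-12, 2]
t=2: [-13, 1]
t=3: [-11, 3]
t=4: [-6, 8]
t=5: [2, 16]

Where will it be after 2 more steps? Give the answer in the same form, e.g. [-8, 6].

[27, 41]

Taking differences between consecutive positions: [-4, -4], [-1, -1], [+2, +2], [+5, +5], [+8, +8]. These grow by [+3, +3] each step.
step 6: [2, 16] + [+11, +11] → [13, 27]
step 7: [13, 27] + [+14, +14] → [27, 41]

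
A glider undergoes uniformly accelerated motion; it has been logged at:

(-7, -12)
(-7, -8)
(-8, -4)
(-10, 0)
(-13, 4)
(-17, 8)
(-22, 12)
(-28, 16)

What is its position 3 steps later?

First differences are (+0, +4), (-1, +4), (-2, +4), (-3, +4), (-4, +4), (-5, +4), (-6, +4); their common second difference is (-1, +0) (constant acceleration).
step 8: (-28, 16) + (-7, +4) → (-35, 20)
step 9: (-35, 20) + (-8, +4) → (-43, 24)
step 10: (-43, 24) + (-9, +4) → (-52, 28)

(-52, 28)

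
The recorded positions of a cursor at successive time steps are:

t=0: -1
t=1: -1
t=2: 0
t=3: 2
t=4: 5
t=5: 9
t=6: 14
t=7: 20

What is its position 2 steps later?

35

First differences are +0, +1, +2, +3, +4, +5, +6; their common second difference is +1 (constant acceleration).
step 8: 20 + 7 → 27
step 9: 27 + 8 → 35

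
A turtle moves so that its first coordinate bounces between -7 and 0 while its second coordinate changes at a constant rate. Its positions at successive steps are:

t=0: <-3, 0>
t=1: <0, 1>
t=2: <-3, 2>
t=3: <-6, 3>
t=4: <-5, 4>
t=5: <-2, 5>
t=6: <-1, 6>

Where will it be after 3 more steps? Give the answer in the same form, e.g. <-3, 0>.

<-4, 9>

The first coordinate reflects between -7 and 0, moving 3 per step.
  step 7: -1 → -4
  step 8: -4 → -7
  step 9: -7 → -4
The second coordinate changes by +1 each step: at step 9 it is 9.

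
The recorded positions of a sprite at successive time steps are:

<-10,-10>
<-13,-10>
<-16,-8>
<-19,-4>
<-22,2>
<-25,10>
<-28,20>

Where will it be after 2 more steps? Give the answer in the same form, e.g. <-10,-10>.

<-34,46>

Taking differences between consecutive positions: <-3,+0>, <-3,+2>, <-3,+4>, <-3,+6>, <-3,+8>, <-3,+10>. These grow by <+0,+2> each step.
step 7: <-28,20> + <-3,+12> → <-31,32>
step 8: <-31,32> + <-3,+14> → <-34,46>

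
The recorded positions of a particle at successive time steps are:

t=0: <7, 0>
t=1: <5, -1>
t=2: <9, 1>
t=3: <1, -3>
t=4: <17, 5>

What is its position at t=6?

<49, 21>

Step-to-step displacements: <-2, -1>, <+4, +2>, <-8, -4>, <+16, +8>; each is -2× the previous.
step 5: <17, 5> + <-32, -16> → <-15, -11>
step 6: <-15, -11> + <+64, +32> → <49, 21>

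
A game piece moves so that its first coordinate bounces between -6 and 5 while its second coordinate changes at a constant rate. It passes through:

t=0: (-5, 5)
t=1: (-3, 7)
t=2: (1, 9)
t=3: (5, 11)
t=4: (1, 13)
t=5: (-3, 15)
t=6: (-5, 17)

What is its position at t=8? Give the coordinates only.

(3, 21)

The first coordinate reflects between -6 and 5, moving 4 per step.
  step 7: -5 → -1
  step 8: -1 → 3
The second coordinate changes by +2 each step: at step 8 it is 21.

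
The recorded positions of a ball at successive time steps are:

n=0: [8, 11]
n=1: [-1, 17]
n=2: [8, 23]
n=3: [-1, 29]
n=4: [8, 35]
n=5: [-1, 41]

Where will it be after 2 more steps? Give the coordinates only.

[-1, 53]

First: cycles through 8, -1 every 2 steps. Step 7 lands at position 1 of the cycle → -1.
Second: linear, +6 per step → 53 at step 7.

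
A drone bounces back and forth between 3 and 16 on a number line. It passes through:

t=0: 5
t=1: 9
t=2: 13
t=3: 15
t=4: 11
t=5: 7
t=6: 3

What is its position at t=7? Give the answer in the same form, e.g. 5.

The value reflects between 3 and 16, moving 4 per step.
  step 7: 3 → 7

7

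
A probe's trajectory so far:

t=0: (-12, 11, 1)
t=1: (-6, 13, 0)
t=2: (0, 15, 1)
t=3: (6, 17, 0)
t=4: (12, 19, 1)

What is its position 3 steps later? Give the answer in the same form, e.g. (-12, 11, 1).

The first coordinate changes by +6 each step, so at step 7 it is -12 + 7·(6) = 30.
The second coordinate changes by +2 each step, so at step 7 it is 11 + 7·(2) = 25.
The third coordinate repeats the cycle [1, 0] with period 2; step 7 mod 2 = 1, giving 0.

(30, 25, 0)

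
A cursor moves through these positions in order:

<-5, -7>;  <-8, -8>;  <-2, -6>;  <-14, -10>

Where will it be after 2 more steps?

<-38, -18>

Consecutive displacements <-3, -1>, <+6, +2>, <-12, -4> scale by a factor of -2 each step.
step 4: <-14, -10> + <+24, +8> → <10, -2>
step 5: <10, -2> + <-48, -16> → <-38, -18>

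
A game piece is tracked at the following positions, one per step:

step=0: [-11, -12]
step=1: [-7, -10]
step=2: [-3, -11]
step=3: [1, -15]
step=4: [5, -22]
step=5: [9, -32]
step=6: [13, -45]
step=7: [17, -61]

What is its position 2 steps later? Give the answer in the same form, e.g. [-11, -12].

Successive displacements: [+4, +2], [+4, -1], [+4, -4], [+4, -7], [+4, -10], [+4, -13], [+4, -16] — each changes by [+0, -3].
step 8: [17, -61] + [+4, -19] → [21, -80]
step 9: [21, -80] + [+4, -22] → [25, -102]

[25, -102]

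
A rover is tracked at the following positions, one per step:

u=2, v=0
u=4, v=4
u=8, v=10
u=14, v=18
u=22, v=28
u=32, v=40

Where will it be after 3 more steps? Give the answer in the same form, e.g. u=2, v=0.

u=74, v=88

First differences are (+2, +4), (+4, +6), (+6, +8), (+8, +10), (+10, +12); their common second difference is (+2, +2) (constant acceleration).
step 6: u=32, v=40 + (+12, +14) → u=44, v=54
step 7: u=44, v=54 + (+14, +16) → u=58, v=70
step 8: u=58, v=70 + (+16, +18) → u=74, v=88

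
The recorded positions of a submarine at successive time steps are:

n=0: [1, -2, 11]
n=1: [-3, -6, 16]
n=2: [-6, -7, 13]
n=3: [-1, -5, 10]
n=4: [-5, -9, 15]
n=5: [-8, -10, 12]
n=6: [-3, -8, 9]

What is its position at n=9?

[-5, -11, 8]

The moves between consecutive positions are [-4, -4, +5], [-3, -1, -3], [+5, +2, -3], [-4, -4, +5], [-3, -1, -3], [+5, +2, -3]; they repeat the 3-cycle [[-4, -4, +5], [-3, -1, -3], [+5, +2, -3]].
step 7: apply [-4, -4, +5] → [-7, -12, 14]
step 8: apply [-3, -1, -3] → [-10, -13, 11]
step 9: apply [+5, +2, -3] → [-5, -11, 8]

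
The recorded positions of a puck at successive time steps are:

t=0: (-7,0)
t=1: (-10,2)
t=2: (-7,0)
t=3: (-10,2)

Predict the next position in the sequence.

Consecutive displacements (-3,+2), (+3,-2), (-3,+2) scale by a factor of -1 each step.
step 4: (-10,2) + (+3,-2) → (-7,0)

(-7,0)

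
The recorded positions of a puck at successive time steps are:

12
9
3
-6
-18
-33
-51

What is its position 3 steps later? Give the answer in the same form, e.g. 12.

-123

Successive displacements: -3, -6, -9, -12, -15, -18 — each changes by -3.
step 7: -51 − 21 → -72
step 8: -72 − 24 → -96
step 9: -96 − 27 → -123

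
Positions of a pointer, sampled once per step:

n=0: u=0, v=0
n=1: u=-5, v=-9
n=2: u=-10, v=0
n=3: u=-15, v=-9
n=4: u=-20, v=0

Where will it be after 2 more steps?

u=-30, v=0

U: linear, -5 per step → -30 at step 6.
V: cycles through 0, -9 every 2 steps. Step 6 lands at position 0 of the cycle → 0.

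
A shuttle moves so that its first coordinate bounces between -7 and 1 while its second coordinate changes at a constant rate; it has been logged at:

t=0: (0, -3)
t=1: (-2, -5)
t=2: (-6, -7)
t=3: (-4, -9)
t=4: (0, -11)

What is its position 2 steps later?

The first coordinate travels 4 per step and bounces off the walls at -7 and 1.
  step 5: 0 → -2
  step 6: -2 → -6
The second coordinate changes by -2 each step: at step 6 it is -15.

(-6, -15)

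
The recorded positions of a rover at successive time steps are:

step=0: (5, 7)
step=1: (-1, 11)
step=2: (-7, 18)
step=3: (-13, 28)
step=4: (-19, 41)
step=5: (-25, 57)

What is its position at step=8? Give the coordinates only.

(-43, 123)

Successive displacements: (-6, +4), (-6, +7), (-6, +10), (-6, +13), (-6, +16) — each changes by (+0, +3).
step 6: (-25, 57) + (-6, +19) → (-31, 76)
step 7: (-31, 76) + (-6, +22) → (-37, 98)
step 8: (-37, 98) + (-6, +25) → (-43, 123)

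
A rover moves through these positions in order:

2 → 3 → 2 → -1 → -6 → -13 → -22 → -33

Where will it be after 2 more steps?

-61

First differences are +1, -1, -3, -5, -7, -9, -11; their common second difference is -2 (constant acceleration).
step 8: -33 − 13 → -46
step 9: -46 − 15 → -61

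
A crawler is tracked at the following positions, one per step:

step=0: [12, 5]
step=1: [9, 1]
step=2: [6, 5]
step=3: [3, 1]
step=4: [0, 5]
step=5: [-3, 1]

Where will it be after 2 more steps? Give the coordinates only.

[-9, 1]

The first coordinate changes by -3 each step, so at step 7 it is 12 + 7·(-3) = -9.
The second coordinate repeats the cycle [5, 1] with period 2; step 7 mod 2 = 1, giving 1.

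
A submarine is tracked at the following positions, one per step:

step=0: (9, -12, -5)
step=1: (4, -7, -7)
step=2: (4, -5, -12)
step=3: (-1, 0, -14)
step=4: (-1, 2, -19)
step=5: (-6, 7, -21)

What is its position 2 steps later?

(-11, 14, -28)

Differencing gives (-5, +5, -2), (+0, +2, -5), (-5, +5, -2), (+0, +2, -5), (-5, +5, -2). This is the pattern (-5, +5, -2), (+0, +2, -5) repeated.
step 6: apply (+0, +2, -5) → (-6, 9, -26)
step 7: apply (-5, +5, -2) → (-11, 14, -28)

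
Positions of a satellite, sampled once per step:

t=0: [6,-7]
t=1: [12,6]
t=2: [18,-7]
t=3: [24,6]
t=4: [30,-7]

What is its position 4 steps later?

First: linear, +6 per step → 54 at step 8.
Second: cycles through -7, 6 every 2 steps. Step 8 lands at position 0 of the cycle → -7.

[54,-7]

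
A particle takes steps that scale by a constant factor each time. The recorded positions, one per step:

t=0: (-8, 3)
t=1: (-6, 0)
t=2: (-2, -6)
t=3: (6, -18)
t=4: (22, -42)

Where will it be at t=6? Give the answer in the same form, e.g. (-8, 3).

Consecutive displacements (+2, -3), (+4, -6), (+8, -12), (+16, -24) scale by a factor of 2 each step.
step 5: (22, -42) + (+32, -48) → (54, -90)
step 6: (54, -90) + (+64, -96) → (118, -186)

(118, -186)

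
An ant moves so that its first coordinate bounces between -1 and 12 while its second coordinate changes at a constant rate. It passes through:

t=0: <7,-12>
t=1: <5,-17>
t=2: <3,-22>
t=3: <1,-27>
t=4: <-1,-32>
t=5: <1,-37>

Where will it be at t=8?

<7,-52>

The first coordinate reflects between -1 and 12, moving 2 per step.
  step 6: 1 → 3
  step 7: 3 → 5
  step 8: 5 → 7
The second coordinate changes by -5 each step: at step 8 it is -52.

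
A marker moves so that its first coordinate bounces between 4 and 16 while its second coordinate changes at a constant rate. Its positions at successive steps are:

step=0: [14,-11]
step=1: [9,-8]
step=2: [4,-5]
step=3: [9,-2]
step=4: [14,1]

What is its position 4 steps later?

The first coordinate travels 5 per step and bounces off the walls at 4 and 16.
  step 5: 14 → 13
  step 6: 13 → 8
  step 7: 8 → 5
  step 8: 5 → 10
The second coordinate changes by +3 each step: at step 8 it is 13.

[10,13]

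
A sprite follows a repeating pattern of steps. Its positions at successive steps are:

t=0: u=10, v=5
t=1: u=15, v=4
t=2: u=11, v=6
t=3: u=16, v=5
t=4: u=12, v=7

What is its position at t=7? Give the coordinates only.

u=18, v=7

Differencing gives (+5, -1), (-4, +2), (+5, -1), (-4, +2). This is the pattern (+5, -1), (-4, +2) repeated.
step 5: apply (+5, -1) → u=17, v=6
step 6: apply (-4, +2) → u=13, v=8
step 7: apply (+5, -1) → u=18, v=7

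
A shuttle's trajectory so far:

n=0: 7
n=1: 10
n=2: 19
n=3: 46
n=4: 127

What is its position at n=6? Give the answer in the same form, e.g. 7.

1099

The jumps are +3, +9, +27, +81 — a geometric progression with ratio 3.
step 5: 127 + 243 → 370
step 6: 370 + 729 → 1099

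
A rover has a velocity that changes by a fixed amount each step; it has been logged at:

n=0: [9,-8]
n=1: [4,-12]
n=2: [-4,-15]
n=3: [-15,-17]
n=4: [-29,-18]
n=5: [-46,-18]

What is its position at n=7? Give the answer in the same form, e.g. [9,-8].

Taking differences between consecutive positions: [-5,-4], [-8,-3], [-11,-2], [-14,-1], [-17,+0]. These grow by [-3,+1] each step.
step 6: [-46,-18] + [-20,+1] → [-66,-17]
step 7: [-66,-17] + [-23,+2] → [-89,-15]

[-89,-15]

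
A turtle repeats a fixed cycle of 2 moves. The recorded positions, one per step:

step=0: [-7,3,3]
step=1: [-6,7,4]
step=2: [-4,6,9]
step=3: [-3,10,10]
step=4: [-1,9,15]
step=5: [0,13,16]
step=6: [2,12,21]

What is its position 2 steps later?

Differencing gives [+1,+4,+1], [+2,-1,+5], [+1,+4,+1], [+2,-1,+5], [+1,+4,+1], [+2,-1,+5]. This is the pattern [+1,+4,+1], [+2,-1,+5] repeated.
step 7: apply [+1,+4,+1] → [3,16,22]
step 8: apply [+2,-1,+5] → [5,15,27]

[5,15,27]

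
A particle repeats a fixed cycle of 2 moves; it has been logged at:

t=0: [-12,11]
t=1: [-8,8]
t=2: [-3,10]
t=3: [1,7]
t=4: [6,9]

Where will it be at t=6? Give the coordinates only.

Differencing gives [+4,-3], [+5,+2], [+4,-3], [+5,+2]. This is the pattern [+4,-3], [+5,+2] repeated.
step 5: apply [+4,-3] → [10,6]
step 6: apply [+5,+2] → [15,8]

[15,8]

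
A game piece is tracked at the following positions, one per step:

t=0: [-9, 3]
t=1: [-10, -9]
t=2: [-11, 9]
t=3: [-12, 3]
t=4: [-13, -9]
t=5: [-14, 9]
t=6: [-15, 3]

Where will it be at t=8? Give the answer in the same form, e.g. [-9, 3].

First: linear, -1 per step → -17 at step 8.
Second: cycles through 3, -9, 9 every 3 steps. Step 8 lands at position 2 of the cycle → 9.

[-17, 9]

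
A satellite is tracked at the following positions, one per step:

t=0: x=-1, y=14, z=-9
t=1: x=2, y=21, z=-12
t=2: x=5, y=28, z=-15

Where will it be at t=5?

x=14, y=49, z=-24

Each step adds (+3, +7, -3) to the position.
step 3: x=5, y=28, z=-15 + (+3, +7, -3) → x=8, y=35, z=-18
step 4: x=8, y=35, z=-18 + (+3, +7, -3) → x=11, y=42, z=-21
step 5: x=11, y=42, z=-21 + (+3, +7, -3) → x=14, y=49, z=-24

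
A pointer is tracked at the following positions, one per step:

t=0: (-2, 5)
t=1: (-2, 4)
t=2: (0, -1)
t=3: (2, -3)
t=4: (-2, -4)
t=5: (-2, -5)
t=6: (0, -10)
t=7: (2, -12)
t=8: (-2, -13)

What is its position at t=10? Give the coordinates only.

(0, -19)

Differencing gives (+0, -1), (+2, -5), (+2, -2), (-4, -1), (+0, -1), (+2, -5), (+2, -2), (-4, -1). This is the pattern (+0, -1), (+2, -5), (+2, -2), (-4, -1) repeated.
step 9: apply (+0, -1) → (-2, -14)
step 10: apply (+2, -5) → (0, -19)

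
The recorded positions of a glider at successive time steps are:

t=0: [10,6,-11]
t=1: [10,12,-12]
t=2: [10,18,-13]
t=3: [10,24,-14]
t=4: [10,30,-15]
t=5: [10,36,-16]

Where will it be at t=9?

Constant displacement of [+0,+6,-1] per step.
step 6: [10,36,-16] + [+0,+6,-1] → [10,42,-17]
step 7: [10,42,-17] + [+0,+6,-1] → [10,48,-18]
step 8: [10,48,-18] + [+0,+6,-1] → [10,54,-19]
step 9: [10,54,-19] + [+0,+6,-1] → [10,60,-20]

[10,60,-20]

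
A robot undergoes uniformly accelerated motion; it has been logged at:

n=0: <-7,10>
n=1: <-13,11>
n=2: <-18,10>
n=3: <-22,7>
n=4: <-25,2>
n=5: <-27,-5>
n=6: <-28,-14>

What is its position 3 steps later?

Taking differences between consecutive positions: <-6,+1>, <-5,-1>, <-4,-3>, <-3,-5>, <-2,-7>, <-1,-9>. These grow by <+1,-2> each step.
step 7: <-28,-14> + <+0,-11> → <-28,-25>
step 8: <-28,-25> + <+1,-13> → <-27,-38>
step 9: <-27,-38> + <+2,-15> → <-25,-53>

<-25,-53>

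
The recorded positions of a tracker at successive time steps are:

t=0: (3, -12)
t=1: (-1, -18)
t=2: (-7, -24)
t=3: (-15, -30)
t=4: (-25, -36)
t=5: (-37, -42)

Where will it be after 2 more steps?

Taking differences between consecutive positions: (-4, -6), (-6, -6), (-8, -6), (-10, -6), (-12, -6). These grow by (-2, +0) each step.
step 6: (-37, -42) + (-14, -6) → (-51, -48)
step 7: (-51, -48) + (-16, -6) → (-67, -54)

(-67, -54)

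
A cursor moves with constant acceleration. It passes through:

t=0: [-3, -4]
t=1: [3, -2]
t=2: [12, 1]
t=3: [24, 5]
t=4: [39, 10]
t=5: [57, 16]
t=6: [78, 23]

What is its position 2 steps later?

[129, 40]

First differences are [+6, +2], [+9, +3], [+12, +4], [+15, +5], [+18, +6], [+21, +7]; their common second difference is [+3, +1] (constant acceleration).
step 7: [78, 23] + [+24, +8] → [102, 31]
step 8: [102, 31] + [+27, +9] → [129, 40]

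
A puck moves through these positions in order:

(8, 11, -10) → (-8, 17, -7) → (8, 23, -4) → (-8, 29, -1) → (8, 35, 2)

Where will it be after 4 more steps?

(8, 59, 14)

First: cycles through 8, -8 every 2 steps. Step 8 lands at position 0 of the cycle → 8.
Second: linear, +6 per step → 59 at step 8.
Third: linear, +3 per step → 14 at step 8.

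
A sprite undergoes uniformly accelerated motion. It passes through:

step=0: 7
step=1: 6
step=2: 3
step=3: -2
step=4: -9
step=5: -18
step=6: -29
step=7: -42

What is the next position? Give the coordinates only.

-57

Successive displacements: -1, -3, -5, -7, -9, -11, -13 — each changes by -2.
step 8: -42 − 15 → -57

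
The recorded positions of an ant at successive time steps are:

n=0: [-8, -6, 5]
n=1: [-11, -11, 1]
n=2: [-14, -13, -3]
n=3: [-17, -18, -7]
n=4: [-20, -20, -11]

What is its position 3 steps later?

Differencing gives [-3, -5, -4], [-3, -2, -4], [-3, -5, -4], [-3, -2, -4]. This is the pattern [-3, -5, -4], [-3, -2, -4] repeated.
step 5: apply [-3, -5, -4] → [-23, -25, -15]
step 6: apply [-3, -2, -4] → [-26, -27, -19]
step 7: apply [-3, -5, -4] → [-29, -32, -23]

[-29, -32, -23]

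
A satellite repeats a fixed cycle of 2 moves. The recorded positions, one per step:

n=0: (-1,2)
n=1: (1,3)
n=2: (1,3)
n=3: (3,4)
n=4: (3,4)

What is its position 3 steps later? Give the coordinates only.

(7,6)

Differencing gives (+2,+1), (+0,+0), (+2,+1), (+0,+0). This is the pattern (+2,+1), (+0,+0) repeated.
step 5: apply (+2,+1) → (5,5)
step 6: apply (+0,+0) → (5,5)
step 7: apply (+2,+1) → (7,6)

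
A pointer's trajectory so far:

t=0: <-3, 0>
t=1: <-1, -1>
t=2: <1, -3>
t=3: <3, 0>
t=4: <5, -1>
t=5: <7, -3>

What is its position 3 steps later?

<13, -3>

First: linear, +2 per step → 13 at step 8.
Second: cycles through 0, -1, -3 every 3 steps. Step 8 lands at position 2 of the cycle → -3.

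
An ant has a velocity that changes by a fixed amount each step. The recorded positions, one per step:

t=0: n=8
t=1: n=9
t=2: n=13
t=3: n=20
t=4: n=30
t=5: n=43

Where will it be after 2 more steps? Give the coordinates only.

n=78

Taking differences between consecutive positions: +1, +4, +7, +10, +13. These grow by +3 each step.
step 6: 43 + 16 → n=59
step 7: 59 + 19 → n=78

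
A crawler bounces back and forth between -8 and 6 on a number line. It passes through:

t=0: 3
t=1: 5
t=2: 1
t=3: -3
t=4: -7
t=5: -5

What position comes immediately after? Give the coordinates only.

The value reflects between -8 and 6, moving 4 per step.
  step 6: -5 → -1

-1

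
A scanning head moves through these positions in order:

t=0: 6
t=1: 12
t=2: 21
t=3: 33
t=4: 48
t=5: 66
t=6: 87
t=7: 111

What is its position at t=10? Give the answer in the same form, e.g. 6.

First differences are +6, +9, +12, +15, +18, +21, +24; their common second difference is +3 (constant acceleration).
step 8: 111 + 27 → 138
step 9: 138 + 30 → 168
step 10: 168 + 33 → 201

201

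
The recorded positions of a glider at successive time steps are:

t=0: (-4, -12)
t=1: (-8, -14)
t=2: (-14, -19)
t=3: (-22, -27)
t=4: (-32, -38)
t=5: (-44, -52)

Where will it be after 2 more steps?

(-74, -89)

First differences are (-4, -2), (-6, -5), (-8, -8), (-10, -11), (-12, -14); their common second difference is (-2, -3) (constant acceleration).
step 6: (-44, -52) + (-14, -17) → (-58, -69)
step 7: (-58, -69) + (-16, -20) → (-74, -89)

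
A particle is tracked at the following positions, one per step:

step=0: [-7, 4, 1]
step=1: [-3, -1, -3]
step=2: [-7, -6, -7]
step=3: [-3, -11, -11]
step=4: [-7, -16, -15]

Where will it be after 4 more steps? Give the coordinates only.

[-7, -36, -31]

The first coordinate repeats the cycle [-7, -3] with period 2; step 8 mod 2 = 0, giving -7.
The second coordinate changes by -5 each step, so at step 8 it is 4 + 8·(-5) = -36.
The third coordinate changes by -4 each step, so at step 8 it is 1 + 8·(-4) = -31.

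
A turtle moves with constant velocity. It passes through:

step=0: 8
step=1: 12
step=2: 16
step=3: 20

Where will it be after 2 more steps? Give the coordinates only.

28

The position changes by +4 every step.
step 4: 20 + 4 → 24
step 5: 24 + 4 → 28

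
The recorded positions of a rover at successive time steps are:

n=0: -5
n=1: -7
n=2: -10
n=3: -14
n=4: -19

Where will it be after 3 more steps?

-40

Taking differences between consecutive positions: -2, -3, -4, -5. These grow by -1 each step.
step 5: -19 − 6 → -25
step 6: -25 − 7 → -32
step 7: -32 − 8 → -40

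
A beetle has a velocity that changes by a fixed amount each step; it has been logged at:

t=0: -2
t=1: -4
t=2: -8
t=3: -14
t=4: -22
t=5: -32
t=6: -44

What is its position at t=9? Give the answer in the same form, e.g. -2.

-92

Successive displacements: -2, -4, -6, -8, -10, -12 — each changes by -2.
step 7: -44 − 14 → -58
step 8: -58 − 16 → -74
step 9: -74 − 18 → -92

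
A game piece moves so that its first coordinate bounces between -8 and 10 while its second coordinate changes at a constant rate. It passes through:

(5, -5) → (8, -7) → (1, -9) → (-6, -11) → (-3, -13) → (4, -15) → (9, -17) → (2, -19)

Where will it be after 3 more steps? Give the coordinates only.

(3, -25)

The first coordinate travels 7 per step and bounces off the walls at -8 and 10.
  step 8: 2 → -5
  step 9: -5 → -4
  step 10: -4 → 3
The second coordinate changes by -2 each step: at step 10 it is -25.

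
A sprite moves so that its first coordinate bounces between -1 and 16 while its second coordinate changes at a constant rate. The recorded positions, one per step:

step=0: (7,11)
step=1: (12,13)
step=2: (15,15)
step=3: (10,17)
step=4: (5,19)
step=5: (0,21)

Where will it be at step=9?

The first coordinate travels 5 per step and bounces off the walls at -1 and 16.
  step 6: 0 → 3
  step 7: 3 → 8
  step 8: 8 → 13
  step 9: 13 → 14
The second coordinate changes by +2 each step: at step 9 it is 29.

(14,29)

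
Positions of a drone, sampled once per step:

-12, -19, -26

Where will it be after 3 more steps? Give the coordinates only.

Each step adds -7 to the position.
step 3: -26 − 7 → -33
step 4: -33 − 7 → -40
step 5: -40 − 7 → -47

-47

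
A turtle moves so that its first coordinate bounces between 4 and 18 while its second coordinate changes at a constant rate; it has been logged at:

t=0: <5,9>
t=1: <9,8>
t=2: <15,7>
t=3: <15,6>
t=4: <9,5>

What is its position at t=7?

<17,2>

The first coordinate reflects between 4 and 18, moving 6 per step.
  step 5: 9 → 5
  step 6: 5 → 11
  step 7: 11 → 17
The second coordinate changes by -1 each step: at step 7 it is 2.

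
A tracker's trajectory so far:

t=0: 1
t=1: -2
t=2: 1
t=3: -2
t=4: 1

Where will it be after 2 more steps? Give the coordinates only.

1

Step-to-step displacements: -3, +3, -3, +3; each is -1× the previous.
step 5: 1 − 3 → -2
step 6: -2 + 3 → 1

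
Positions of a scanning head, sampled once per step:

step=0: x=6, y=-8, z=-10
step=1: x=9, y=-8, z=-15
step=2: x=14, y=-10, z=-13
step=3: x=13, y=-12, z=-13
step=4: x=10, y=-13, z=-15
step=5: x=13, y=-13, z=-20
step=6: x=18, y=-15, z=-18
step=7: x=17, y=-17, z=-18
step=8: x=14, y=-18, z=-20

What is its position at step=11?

x=21, y=-22, z=-23

Differencing gives (+3, +0, -5), (+5, -2, +2), (-1, -2, +0), (-3, -1, -2), (+3, +0, -5), (+5, -2, +2), (-1, -2, +0), (-3, -1, -2). This is the pattern (+3, +0, -5), (+5, -2, +2), (-1, -2, +0), (-3, -1, -2) repeated.
step 9: apply (+3, +0, -5) → x=17, y=-18, z=-25
step 10: apply (+5, -2, +2) → x=22, y=-20, z=-23
step 11: apply (-1, -2, +0) → x=21, y=-22, z=-23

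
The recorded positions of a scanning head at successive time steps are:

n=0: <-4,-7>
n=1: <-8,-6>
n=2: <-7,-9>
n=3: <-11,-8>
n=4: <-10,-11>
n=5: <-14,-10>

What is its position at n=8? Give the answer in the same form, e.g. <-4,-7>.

The moves between consecutive positions are <-4,+1>, <+1,-3>, <-4,+1>, <+1,-3>, <-4,+1>; they repeat the 2-cycle [<-4,+1>, <+1,-3>].
step 6: apply <+1,-3> → <-13,-13>
step 7: apply <-4,+1> → <-17,-12>
step 8: apply <+1,-3> → <-16,-15>

<-16,-15>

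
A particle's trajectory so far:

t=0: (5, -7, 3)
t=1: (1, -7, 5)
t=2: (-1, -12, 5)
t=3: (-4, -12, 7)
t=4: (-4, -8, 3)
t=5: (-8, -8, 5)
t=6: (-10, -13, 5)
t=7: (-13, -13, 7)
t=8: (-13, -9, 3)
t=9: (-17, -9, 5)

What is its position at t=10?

Step-to-step displacements: (-4, +0, +2), (-2, -5, +0), (-3, +0, +2), (+0, +4, -4), (-4, +0, +2), (-2, -5, +0), (-3, +0, +2), (+0, +4, -4), (-4, +0, +2) — a repeating cycle of length 4.
step 10: apply (-2, -5, +0) → (-19, -14, 5)

(-19, -14, 5)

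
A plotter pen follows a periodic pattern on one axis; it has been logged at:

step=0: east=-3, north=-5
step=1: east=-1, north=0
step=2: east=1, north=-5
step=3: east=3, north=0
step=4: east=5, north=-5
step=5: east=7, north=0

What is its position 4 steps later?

East: linear, +2 per step → 15 at step 9.
North: cycles through -5, 0 every 2 steps. Step 9 lands at position 1 of the cycle → 0.

east=15, north=0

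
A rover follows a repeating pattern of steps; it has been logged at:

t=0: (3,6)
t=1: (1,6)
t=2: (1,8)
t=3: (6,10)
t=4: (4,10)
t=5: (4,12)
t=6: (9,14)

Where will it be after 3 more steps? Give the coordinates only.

(12,18)

Step-to-step displacements: (-2,+0), (+0,+2), (+5,+2), (-2,+0), (+0,+2), (+5,+2) — a repeating cycle of length 3.
step 7: apply (-2,+0) → (7,14)
step 8: apply (+0,+2) → (7,16)
step 9: apply (+5,+2) → (12,18)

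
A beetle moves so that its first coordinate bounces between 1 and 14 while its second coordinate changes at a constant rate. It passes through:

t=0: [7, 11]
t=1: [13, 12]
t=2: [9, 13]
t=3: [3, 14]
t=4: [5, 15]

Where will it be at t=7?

[5, 18]

The first coordinate reflects between 1 and 14, moving 6 per step.
  step 5: 5 → 11
  step 6: 11 → 11
  step 7: 11 → 5
The second coordinate changes by +1 each step: at step 7 it is 18.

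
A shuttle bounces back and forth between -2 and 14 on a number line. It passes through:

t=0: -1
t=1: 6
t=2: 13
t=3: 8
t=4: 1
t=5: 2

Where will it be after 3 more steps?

5

The value reflects between -2 and 14, moving 7 per step.
  step 6: 2 → 9
  step 7: 9 → 12
  step 8: 12 → 5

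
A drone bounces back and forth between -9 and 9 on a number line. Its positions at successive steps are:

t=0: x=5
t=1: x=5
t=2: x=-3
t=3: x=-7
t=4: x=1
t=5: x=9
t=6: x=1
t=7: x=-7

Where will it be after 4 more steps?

The value reflects between -9 and 9, moving 8 per step.
  step 8: -7 → -3
  step 9: -3 → 5
  step 10: 5 → 5
  step 11: 5 → -3

x=-3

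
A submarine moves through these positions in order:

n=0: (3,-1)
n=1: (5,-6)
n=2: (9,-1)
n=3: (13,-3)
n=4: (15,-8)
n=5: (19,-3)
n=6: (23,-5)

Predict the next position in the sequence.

(25,-10)

Step-to-step displacements: (+2,-5), (+4,+5), (+4,-2), (+2,-5), (+4,+5), (+4,-2) — a repeating cycle of length 3.
step 7: apply (+2,-5) → (25,-10)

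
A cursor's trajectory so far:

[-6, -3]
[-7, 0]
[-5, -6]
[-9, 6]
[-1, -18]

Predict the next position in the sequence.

[-17, 30]

Step-to-step displacements: [-1, +3], [+2, -6], [-4, +12], [+8, -24]; each is -2× the previous.
step 5: [-1, -18] + [-16, +48] → [-17, 30]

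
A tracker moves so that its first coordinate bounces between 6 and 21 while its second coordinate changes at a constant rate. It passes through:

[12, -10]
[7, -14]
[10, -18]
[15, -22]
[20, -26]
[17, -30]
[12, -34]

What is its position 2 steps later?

[10, -42]

The first coordinate travels 5 per step and bounces off the walls at 6 and 21.
  step 7: 12 → 7
  step 8: 7 → 10
The second coordinate changes by -4 each step: at step 8 it is -42.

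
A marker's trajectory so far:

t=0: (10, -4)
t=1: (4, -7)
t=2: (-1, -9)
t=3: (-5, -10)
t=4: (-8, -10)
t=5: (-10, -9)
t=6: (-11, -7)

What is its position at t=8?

First differences are (-6, -3), (-5, -2), (-4, -1), (-3, +0), (-2, +1), (-1, +2); their common second difference is (+1, +1) (constant acceleration).
step 7: (-11, -7) + (+0, +3) → (-11, -4)
step 8: (-11, -4) + (+1, +4) → (-10, 0)

(-10, 0)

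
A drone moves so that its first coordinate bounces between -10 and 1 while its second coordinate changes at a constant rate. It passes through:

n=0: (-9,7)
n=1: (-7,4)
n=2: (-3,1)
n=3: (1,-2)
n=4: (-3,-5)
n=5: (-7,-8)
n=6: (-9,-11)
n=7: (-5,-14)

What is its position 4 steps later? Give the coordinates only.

(-9,-26)

The first coordinate reflects between -10 and 1, moving 4 per step.
  step 8: -5 → -1
  step 9: -1 → -1
  step 10: -1 → -5
  step 11: -5 → -9
The second coordinate changes by -3 each step: at step 11 it is -26.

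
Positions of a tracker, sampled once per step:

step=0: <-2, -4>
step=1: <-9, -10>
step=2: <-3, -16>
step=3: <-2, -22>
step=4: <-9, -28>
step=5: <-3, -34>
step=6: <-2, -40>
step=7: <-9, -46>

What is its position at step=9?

First: cycles through -2, -9, -3 every 3 steps. Step 9 lands at position 0 of the cycle → -2.
Second: linear, -6 per step → -58 at step 9.

<-2, -58>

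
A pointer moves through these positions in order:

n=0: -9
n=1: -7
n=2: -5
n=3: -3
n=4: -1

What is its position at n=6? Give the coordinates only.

3

Each step adds +2 to the position.
step 5: -1 + 2 → 1
step 6: 1 + 2 → 3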